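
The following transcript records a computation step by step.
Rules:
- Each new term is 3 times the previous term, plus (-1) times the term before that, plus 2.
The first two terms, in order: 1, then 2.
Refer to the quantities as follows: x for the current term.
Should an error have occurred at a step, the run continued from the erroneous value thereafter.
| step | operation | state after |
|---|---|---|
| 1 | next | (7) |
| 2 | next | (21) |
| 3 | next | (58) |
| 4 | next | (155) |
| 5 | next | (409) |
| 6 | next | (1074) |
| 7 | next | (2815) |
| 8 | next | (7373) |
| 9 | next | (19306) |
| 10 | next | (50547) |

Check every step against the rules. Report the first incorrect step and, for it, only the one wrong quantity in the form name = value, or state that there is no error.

no error

Recomputing the run from the initial state:
step 1: x = 7
step 2: x = 21
step 3: x = 58
step 4: x = 155
step 5: x = 409
step 6: x = 1074
step 7: x = 2815
step 8: x = 7373
step 9: x = 19306
step 10: x = 50547
This matches the transcript at every step.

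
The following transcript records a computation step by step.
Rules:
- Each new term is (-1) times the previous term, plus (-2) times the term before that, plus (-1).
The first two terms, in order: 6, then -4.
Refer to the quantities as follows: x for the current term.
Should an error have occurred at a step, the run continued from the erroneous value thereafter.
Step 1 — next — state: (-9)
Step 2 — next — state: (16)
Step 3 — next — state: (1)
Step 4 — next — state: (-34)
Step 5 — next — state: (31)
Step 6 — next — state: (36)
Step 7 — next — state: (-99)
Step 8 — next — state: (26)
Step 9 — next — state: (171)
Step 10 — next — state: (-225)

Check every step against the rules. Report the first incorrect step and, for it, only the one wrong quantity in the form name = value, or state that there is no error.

1. x = -1*(-4) + (-2)*(6) + (-1) = -9 (agrees with the transcript)
2. x = -1*(-9) + (-2)*(-4) + (-1) = 16 (confirmed correct)
3. x = -1*(16) + (-2)*(-9) + (-1) = 1 (same as recorded)
4. x = -1*(1) + (-2)*(16) + (-1) = -34 (agrees with the transcript)
5. x = -1*(-34) + (-2)*(1) + (-1) = 31 (exactly as logged)
6. x = -1*(31) + (-2)*(-34) + (-1) = 36 (checks out)
7. x = -1*(36) + (-2)*(31) + (-1) = -99 (consistent with the transcript)
8. x = -1*(-99) + (-2)*(36) + (-1) = 26 (consistent with the transcript)
9. x = -1*(26) + (-2)*(-99) + (-1) = 171 (exactly as logged)
10. x = -1*(171) + (-2)*(26) + (-1) = -224 (the recorded entry deviates here)
First deviation found at step 10; the corrected entry is x = -224.

step 10, x = -224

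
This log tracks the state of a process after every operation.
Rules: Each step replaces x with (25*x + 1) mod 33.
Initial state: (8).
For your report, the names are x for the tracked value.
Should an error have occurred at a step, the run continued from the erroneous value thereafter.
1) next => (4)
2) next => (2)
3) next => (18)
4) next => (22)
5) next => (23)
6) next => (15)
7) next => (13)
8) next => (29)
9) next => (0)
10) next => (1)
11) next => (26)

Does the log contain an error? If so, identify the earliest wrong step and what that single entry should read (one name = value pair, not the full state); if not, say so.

step 1, x = 3

Recomputing the run from the initial state:
step 1: x = 3
step 2: x = 10
step 3: x = 20
step 4: x = 6
step 5: x = 19
step 6: x = 14
step 7: x = 21
step 8: x = 31
step 9: x = 17
step 10: x = 30
step 11: x = 25
The first disagreement with the log is at step 1, where the value should be x = 3.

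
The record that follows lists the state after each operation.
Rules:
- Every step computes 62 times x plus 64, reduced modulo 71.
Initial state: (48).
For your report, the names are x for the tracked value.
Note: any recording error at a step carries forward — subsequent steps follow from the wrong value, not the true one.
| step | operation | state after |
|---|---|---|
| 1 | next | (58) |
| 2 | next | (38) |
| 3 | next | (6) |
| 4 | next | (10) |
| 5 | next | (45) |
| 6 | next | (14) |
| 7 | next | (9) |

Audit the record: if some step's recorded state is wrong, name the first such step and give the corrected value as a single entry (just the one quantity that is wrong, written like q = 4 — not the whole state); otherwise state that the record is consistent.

step 2, x = 39

Recomputing the run from the initial state:
step 1: x = 58
step 2: x = 39
step 3: x = 68
step 4: x = 20
step 5: x = 26
step 6: x = 43
step 7: x = 32
The first disagreement with the record is at step 2, where the value should be x = 39.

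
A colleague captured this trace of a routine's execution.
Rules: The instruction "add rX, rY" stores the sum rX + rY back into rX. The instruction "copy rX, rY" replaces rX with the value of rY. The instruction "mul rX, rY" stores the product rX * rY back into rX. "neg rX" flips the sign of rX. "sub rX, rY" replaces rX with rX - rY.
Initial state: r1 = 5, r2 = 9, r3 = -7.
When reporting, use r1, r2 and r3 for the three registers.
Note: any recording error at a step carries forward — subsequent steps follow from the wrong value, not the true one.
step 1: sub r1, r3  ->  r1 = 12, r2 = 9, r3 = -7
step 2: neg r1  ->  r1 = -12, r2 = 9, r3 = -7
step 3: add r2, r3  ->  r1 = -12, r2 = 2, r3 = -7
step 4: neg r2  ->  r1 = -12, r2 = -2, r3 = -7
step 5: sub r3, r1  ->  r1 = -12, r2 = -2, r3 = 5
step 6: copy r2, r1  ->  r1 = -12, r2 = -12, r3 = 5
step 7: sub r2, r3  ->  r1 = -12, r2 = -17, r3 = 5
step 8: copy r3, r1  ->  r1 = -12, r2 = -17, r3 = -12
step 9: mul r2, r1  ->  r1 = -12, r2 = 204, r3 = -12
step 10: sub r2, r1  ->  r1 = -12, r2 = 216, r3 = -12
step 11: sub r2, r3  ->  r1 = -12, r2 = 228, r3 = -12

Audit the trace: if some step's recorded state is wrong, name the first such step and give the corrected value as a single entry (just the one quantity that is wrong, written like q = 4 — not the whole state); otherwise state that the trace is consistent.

no error

1. r1 = 5 - -7 = 12 (verified)
2. r1 = -(12) = -12 (same as recorded)
3. r2 = 9 + -7 = 2 (matches)
4. r2 = -(2) = -2 (matches)
5. r3 = -7 - -12 = 5 (agrees with the trace)
6. r2 = -12 (verified)
7. r2 = -12 - 5 = -17 (verified)
8. r3 = -12 (consistent with the trace)
9. r2 = -17 * -12 = 204 (confirmed correct)
10. r2 = 204 - -12 = 216 (agrees with the trace)
11. r2 = 216 - -12 = 228 (verified)
Nothing is out of place; the run is error-free.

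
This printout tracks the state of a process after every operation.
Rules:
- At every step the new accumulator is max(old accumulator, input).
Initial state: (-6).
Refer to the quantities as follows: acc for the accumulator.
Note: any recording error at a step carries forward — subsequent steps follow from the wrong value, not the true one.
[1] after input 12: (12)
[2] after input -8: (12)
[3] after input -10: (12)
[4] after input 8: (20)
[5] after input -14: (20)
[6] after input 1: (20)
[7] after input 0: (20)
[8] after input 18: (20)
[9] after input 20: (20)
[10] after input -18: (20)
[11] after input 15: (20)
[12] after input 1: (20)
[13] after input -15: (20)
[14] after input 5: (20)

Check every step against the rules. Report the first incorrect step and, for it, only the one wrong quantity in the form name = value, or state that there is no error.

Recomputing the run from the initial state:
step 1: acc = 12
step 2: acc = 12
step 3: acc = 12
step 4: acc = 12
step 5: acc = 12
step 6: acc = 12
step 7: acc = 12
step 8: acc = 18
step 9: acc = 20
step 10: acc = 20
step 11: acc = 20
step 12: acc = 20
step 13: acc = 20
step 14: acc = 20
The first disagreement with the printout is at step 4, where the value should be acc = 12.

step 4, acc = 12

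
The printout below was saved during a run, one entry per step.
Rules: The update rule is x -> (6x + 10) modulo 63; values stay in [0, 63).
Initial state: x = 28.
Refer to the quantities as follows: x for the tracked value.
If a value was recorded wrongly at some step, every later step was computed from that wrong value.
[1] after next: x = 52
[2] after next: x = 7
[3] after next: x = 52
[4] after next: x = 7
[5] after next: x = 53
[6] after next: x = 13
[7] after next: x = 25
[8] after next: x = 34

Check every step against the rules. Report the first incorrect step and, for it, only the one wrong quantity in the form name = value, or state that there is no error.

Recomputing the run from the initial state:
step 1: x = 52
step 2: x = 7
step 3: x = 52
step 4: x = 7
step 5: x = 52
step 6: x = 7
step 7: x = 52
step 8: x = 7
The first disagreement with the printout is at step 5, where the value should be x = 52.

step 5, x = 52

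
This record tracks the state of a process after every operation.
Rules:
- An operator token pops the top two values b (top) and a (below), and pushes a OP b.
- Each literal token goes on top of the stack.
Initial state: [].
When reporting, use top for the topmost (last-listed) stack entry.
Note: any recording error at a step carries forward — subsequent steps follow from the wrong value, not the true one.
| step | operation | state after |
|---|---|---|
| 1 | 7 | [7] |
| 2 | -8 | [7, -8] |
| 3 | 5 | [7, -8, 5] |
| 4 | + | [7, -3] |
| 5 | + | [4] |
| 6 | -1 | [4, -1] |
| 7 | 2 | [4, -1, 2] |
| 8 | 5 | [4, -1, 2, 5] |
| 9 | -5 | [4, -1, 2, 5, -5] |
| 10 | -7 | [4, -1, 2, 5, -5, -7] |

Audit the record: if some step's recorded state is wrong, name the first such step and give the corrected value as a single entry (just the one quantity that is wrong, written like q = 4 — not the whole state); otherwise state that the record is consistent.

Step 1: push 7: top = 7 — no discrepancy.
Step 2: push -8: top = -8 — confirmed correct.
Step 3: push 5: top = 5 — matches.
Step 4: -8 + 5 = -3 — exactly as logged.
Step 5: 7 + -3 = 4 — agrees with the record.
Step 6: push -1: top = -1 — in agreement.
Step 7: push 2: top = 2 — in agreement.
Step 8: push 5: top = 5 — same as recorded.
Step 9: push -5: top = -5 — checks out.
Step 10: push -7: top = -7 — agrees with the record.
The recomputation confirms every line.

no error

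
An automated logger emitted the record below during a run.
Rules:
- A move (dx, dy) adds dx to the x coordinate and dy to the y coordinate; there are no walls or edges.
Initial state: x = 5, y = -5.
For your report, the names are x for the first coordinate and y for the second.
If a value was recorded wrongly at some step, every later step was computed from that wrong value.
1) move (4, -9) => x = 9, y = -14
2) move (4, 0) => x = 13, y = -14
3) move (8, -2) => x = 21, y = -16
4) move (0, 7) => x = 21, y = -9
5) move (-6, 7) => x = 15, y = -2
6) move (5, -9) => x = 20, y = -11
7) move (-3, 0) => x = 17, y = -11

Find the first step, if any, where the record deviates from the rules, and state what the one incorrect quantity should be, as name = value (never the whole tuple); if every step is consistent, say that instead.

no error

1. x = 5 + (4) = 9, y = -5 + (-9) = -14 (same as recorded)
2. x = 9 + (4) = 13, y = -14 + (0) = -14 (matches)
3. x = 13 + (8) = 21, y = -14 + (-2) = -16 (confirmed correct)
4. x = 21 + (0) = 21, y = -16 + (7) = -9 (in agreement)
5. x = 21 + (-6) = 15, y = -9 + (7) = -2 (agrees with the record)
6. x = 15 + (5) = 20, y = -2 + (-9) = -11 (in agreement)
7. x = 20 + (-3) = 17, y = -11 + (0) = -11 (exactly as logged)
The recomputation confirms every line.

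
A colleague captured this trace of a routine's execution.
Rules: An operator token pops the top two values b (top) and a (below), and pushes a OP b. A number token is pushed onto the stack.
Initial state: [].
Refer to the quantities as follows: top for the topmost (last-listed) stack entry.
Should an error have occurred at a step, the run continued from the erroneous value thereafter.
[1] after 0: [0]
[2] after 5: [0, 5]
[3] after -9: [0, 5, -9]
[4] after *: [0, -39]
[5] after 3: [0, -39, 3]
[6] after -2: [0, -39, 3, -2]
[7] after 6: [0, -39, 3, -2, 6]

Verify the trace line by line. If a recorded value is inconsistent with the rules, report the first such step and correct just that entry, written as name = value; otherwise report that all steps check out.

step 4, top = -45

step 1: push 0: top = 0 -> agrees with the trace
step 2: push 5: top = 5 -> matches
step 3: push -9: top = -9 -> matches
step 4: 5 * -9 = -45 -> the trace disagrees here
First incorrect step: 4; the correct value is top = -45.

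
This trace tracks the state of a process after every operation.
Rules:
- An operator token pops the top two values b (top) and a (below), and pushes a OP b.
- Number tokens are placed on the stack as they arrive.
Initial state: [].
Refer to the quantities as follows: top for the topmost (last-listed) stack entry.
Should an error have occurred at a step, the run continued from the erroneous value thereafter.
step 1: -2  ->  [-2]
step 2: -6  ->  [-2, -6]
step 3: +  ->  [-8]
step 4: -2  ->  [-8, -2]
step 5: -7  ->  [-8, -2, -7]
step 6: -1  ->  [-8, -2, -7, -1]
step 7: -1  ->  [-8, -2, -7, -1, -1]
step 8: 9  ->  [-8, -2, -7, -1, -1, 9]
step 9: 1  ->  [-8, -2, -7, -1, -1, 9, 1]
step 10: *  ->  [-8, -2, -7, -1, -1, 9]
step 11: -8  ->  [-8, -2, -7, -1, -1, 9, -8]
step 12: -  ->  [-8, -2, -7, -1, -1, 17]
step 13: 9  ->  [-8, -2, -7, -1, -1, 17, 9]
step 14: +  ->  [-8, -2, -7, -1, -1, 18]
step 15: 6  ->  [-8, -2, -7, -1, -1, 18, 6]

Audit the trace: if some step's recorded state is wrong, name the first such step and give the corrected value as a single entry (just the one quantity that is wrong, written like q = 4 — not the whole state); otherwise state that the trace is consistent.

step 1: push -2: top = -2 -> exactly as logged
step 2: push -6: top = -6 -> matches
step 3: -2 + -6 = -8 -> checks out
step 4: push -2: top = -2 -> in agreement
step 5: push -7: top = -7 -> confirmed correct
step 6: push -1: top = -1 -> in agreement
step 7: push -1: top = -1 -> matches
step 8: push 9: top = 9 -> agrees with the trace
step 9: push 1: top = 1 -> no discrepancy
step 10: 9 * 1 = 9 -> checks out
step 11: push -8: top = -8 -> no discrepancy
step 12: 9 - -8 = 17 -> consistent with the trace
step 13: push 9: top = 9 -> no discrepancy
step 14: 17 + 9 = 26 -> the entry is off here
Step 14 is the first one off; corrected, top = 26.

step 14, top = 26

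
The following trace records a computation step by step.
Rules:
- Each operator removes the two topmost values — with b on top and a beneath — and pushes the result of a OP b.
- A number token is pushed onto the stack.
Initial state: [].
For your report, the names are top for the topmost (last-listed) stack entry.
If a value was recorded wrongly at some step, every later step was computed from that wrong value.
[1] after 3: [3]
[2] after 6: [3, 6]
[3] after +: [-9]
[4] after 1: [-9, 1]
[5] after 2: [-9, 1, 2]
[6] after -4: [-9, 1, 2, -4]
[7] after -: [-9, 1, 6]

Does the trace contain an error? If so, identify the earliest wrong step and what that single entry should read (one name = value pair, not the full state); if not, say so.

Step 1: push 3: top = 3 — exactly as logged.
Step 2: push 6: top = 6 — same as recorded.
Step 3: 3 + 6 = 9 — not what was recorded.
The earliest wrong entry is at step 3: it should read top = 9.

step 3, top = 9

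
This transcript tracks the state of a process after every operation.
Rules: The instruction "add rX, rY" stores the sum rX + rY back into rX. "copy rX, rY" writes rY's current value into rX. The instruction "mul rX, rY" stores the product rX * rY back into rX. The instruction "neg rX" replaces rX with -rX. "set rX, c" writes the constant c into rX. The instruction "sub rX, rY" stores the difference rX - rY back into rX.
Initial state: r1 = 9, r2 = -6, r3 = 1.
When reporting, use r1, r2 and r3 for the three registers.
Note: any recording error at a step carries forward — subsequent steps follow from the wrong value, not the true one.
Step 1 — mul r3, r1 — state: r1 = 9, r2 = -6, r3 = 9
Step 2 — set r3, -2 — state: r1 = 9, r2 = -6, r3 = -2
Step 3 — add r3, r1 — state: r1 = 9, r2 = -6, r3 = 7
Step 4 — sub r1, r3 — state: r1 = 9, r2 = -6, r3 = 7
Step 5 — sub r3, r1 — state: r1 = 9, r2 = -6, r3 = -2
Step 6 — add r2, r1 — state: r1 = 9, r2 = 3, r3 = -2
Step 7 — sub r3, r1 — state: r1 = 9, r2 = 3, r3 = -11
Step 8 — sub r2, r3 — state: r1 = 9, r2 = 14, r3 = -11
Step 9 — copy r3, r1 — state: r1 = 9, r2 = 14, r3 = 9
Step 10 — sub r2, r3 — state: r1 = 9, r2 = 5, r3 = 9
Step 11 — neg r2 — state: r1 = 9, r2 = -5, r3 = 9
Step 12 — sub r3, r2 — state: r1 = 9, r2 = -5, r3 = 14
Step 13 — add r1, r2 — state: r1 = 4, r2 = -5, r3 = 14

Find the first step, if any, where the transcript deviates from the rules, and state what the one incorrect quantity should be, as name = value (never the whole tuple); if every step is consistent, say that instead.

step 4, r1 = 2

1. r3 = 1 * 9 = 9 (consistent with the transcript)
2. r3 = -2 (same as recorded)
3. r3 = -2 + 9 = 7 (matches)
4. r1 = 9 - 7 = 2 (first mismatch against the transcript)
Conclusion: step 4 carries the first error; the entry should be r1 = 2.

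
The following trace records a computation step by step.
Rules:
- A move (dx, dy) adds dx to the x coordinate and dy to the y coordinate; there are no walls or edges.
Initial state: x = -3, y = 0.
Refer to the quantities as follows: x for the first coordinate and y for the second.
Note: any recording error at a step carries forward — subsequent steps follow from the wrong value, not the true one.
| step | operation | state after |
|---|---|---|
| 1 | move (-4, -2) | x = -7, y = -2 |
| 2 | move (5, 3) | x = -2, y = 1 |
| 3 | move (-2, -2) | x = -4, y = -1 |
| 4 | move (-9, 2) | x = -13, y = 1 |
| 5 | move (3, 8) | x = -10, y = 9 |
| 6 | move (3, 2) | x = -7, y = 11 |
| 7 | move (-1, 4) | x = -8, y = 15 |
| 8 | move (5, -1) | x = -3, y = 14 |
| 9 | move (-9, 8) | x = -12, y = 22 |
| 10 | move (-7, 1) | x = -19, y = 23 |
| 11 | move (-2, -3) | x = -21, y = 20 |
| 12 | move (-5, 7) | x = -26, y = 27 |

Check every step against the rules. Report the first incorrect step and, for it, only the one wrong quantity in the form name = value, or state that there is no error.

no error

Step 1: x = -3 + (-4) = -7, y = 0 + (-2) = -2 — in agreement.
Step 2: x = -7 + (5) = -2, y = -2 + (3) = 1 — agrees with the trace.
Step 3: x = -2 + (-2) = -4, y = 1 + (-2) = -1 — in agreement.
Step 4: x = -4 + (-9) = -13, y = -1 + (2) = 1 — verified.
Step 5: x = -13 + (3) = -10, y = 1 + (8) = 9 — checks out.
Step 6: x = -10 + (3) = -7, y = 9 + (2) = 11 — verified.
Step 7: x = -7 + (-1) = -8, y = 11 + (4) = 15 — in agreement.
Step 8: x = -8 + (5) = -3, y = 15 + (-1) = 14 — no discrepancy.
Step 9: x = -3 + (-9) = -12, y = 14 + (8) = 22 — in agreement.
Step 10: x = -12 + (-7) = -19, y = 22 + (1) = 23 — agrees with the trace.
Step 11: x = -19 + (-2) = -21, y = 23 + (-3) = 20 — matches.
Step 12: x = -21 + (-5) = -26, y = 20 + (7) = 27 — same as recorded.
Nothing is out of place; the run is error-free.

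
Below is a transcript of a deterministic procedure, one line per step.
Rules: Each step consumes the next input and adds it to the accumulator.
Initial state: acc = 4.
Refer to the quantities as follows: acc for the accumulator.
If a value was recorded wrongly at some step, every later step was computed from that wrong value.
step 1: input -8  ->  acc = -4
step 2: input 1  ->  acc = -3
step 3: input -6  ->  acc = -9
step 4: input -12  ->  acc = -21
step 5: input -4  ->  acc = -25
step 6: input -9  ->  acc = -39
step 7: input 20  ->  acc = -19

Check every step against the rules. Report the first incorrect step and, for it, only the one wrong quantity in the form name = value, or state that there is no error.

Recomputing the run from the initial state:
step 1: acc = -4
step 2: acc = -3
step 3: acc = -9
step 4: acc = -21
step 5: acc = -25
step 6: acc = -34
step 7: acc = -14
The first disagreement with the transcript is at step 6, where the value should be acc = -34.

step 6, acc = -34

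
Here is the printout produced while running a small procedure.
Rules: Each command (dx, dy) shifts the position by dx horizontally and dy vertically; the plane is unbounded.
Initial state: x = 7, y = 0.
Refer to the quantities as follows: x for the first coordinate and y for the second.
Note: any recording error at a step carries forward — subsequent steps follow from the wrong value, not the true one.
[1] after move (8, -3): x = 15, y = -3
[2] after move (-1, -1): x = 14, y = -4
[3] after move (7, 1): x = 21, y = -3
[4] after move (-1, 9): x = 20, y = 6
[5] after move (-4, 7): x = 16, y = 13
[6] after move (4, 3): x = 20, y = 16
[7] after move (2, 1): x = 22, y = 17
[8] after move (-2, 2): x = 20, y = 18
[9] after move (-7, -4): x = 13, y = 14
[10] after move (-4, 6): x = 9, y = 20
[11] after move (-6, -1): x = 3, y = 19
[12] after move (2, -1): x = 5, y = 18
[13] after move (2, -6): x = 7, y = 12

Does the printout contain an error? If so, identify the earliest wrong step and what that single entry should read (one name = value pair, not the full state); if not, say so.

step 8, y = 19

Step 1: x = 7 + (8) = 15, y = 0 + (-3) = -3 — no discrepancy.
Step 2: x = 15 + (-1) = 14, y = -3 + (-1) = -4 — checks out.
Step 3: x = 14 + (7) = 21, y = -4 + (1) = -3 — in agreement.
Step 4: x = 21 + (-1) = 20, y = -3 + (9) = 6 — matches.
Step 5: x = 20 + (-4) = 16, y = 6 + (7) = 13 — agrees with the printout.
Step 6: x = 16 + (4) = 20, y = 13 + (3) = 16 — checks out.
Step 7: x = 20 + (2) = 22, y = 16 + (1) = 17 — consistent with the printout.
Step 8: x = 22 + (-2) = 20, y = 17 + (2) = 19 — the entry is off here.
Step 8 is the first one off; corrected, y = 19.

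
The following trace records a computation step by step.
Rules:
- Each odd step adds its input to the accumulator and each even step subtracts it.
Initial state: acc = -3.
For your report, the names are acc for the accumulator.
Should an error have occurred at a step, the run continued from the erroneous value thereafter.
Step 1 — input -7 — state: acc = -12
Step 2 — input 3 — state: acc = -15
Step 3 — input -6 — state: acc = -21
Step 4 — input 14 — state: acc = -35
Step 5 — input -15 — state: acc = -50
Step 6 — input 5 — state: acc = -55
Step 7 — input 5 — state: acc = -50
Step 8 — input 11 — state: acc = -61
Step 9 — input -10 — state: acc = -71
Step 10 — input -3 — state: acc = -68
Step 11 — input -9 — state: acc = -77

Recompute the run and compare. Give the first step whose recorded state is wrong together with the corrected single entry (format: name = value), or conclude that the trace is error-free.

step 1, acc = -10

step 1: acc = -3 + -7 = -10 -> a discrepancy with the trace
So the first discrepancy is step 1, where the right value is acc = -10.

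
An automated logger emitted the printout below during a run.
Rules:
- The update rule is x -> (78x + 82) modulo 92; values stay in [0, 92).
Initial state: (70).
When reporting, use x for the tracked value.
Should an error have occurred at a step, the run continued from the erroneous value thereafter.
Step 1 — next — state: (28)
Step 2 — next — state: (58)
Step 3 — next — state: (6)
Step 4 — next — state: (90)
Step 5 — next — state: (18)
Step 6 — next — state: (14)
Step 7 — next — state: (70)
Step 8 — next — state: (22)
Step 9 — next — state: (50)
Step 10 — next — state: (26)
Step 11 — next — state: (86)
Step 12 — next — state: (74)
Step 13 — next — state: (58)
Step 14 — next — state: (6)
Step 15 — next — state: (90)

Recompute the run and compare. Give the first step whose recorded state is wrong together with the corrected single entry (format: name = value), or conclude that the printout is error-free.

Step 1: x = (78*70 + 82) mod 92 = 22 — the printout disagrees here.
Conclusion: step 1 carries the first error; the entry should be x = 22.

step 1, x = 22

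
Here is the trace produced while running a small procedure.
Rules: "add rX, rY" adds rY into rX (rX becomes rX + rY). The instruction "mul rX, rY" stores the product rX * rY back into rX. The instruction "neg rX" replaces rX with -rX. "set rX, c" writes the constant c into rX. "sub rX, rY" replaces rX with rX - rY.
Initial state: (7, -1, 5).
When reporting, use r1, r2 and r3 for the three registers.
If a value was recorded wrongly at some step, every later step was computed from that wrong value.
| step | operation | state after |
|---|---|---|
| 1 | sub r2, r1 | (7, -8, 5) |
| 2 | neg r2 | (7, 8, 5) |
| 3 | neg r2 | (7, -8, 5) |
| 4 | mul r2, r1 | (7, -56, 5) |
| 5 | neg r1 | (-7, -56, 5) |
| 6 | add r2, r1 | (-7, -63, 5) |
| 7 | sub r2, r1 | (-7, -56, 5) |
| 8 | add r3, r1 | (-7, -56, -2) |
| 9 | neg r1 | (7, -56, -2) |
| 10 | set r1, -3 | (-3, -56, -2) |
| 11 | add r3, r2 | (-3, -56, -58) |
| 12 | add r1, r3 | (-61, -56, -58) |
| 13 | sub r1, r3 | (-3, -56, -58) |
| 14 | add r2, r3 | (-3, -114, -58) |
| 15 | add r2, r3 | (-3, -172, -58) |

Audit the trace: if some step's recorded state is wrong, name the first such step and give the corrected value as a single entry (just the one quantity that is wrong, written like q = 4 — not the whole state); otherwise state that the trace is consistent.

no error

step 1: r2 = -1 - 7 = -8 -> consistent with the trace
step 2: r2 = -(-8) = 8 -> exactly as logged
step 3: r2 = -(8) = -8 -> in agreement
step 4: r2 = -8 * 7 = -56 -> no discrepancy
step 5: r1 = -(7) = -7 -> checks out
step 6: r2 = -56 + -7 = -63 -> matches
step 7: r2 = -63 - -7 = -56 -> exactly as logged
step 8: r3 = 5 + -7 = -2 -> confirmed correct
step 9: r1 = -(-7) = 7 -> agrees with the trace
step 10: r1 = -3 -> matches
step 11: r3 = -2 + -56 = -58 -> checks out
step 12: r1 = -3 + -58 = -61 -> matches
step 13: r1 = -61 - -58 = -3 -> consistent with the trace
step 14: r2 = -56 + -58 = -114 -> in agreement
step 15: r2 = -114 + -58 = -172 -> same as recorded
The recomputation confirms every line.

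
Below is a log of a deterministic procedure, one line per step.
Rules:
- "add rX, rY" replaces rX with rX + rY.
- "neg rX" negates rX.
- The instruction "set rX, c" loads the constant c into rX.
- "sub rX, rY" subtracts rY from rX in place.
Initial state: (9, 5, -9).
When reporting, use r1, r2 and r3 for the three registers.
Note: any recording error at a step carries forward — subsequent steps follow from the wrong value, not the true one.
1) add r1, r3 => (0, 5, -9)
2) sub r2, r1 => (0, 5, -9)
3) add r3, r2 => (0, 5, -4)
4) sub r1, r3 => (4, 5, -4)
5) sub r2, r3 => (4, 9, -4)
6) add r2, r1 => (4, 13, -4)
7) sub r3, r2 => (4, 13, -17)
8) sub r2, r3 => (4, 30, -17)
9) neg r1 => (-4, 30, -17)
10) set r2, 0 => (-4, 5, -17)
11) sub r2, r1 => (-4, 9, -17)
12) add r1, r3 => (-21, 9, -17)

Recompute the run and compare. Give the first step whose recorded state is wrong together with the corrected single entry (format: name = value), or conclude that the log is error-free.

step 10, r2 = 0

1. r1 = 9 + -9 = 0 (exactly as logged)
2. r2 = 5 - 0 = 5 (matches)
3. r3 = -9 + 5 = -4 (consistent with the log)
4. r1 = 0 - -4 = 4 (in agreement)
5. r2 = 5 - -4 = 9 (verified)
6. r2 = 9 + 4 = 13 (in agreement)
7. r3 = -4 - 13 = -17 (verified)
8. r2 = 13 - -17 = 30 (consistent with the log)
9. r1 = -(4) = -4 (in agreement)
10. r2 = 0 (a discrepancy with the log)
That makes step 10 the first incorrect line — r2 = 0 is what it should show.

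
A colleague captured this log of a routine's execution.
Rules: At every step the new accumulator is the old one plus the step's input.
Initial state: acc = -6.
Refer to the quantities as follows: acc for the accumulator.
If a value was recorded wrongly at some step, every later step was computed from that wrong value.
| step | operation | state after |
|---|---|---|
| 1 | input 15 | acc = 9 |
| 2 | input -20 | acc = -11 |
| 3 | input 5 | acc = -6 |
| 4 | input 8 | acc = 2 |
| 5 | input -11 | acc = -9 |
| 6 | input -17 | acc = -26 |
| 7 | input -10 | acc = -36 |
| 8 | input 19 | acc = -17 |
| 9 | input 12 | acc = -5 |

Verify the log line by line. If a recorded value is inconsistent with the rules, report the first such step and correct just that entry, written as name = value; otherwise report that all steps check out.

Recomputing the run from the initial state:
step 1: acc = 9
step 2: acc = -11
step 3: acc = -6
step 4: acc = 2
step 5: acc = -9
step 6: acc = -26
step 7: acc = -36
step 8: acc = -17
step 9: acc = -5
This matches the log at every step.

no error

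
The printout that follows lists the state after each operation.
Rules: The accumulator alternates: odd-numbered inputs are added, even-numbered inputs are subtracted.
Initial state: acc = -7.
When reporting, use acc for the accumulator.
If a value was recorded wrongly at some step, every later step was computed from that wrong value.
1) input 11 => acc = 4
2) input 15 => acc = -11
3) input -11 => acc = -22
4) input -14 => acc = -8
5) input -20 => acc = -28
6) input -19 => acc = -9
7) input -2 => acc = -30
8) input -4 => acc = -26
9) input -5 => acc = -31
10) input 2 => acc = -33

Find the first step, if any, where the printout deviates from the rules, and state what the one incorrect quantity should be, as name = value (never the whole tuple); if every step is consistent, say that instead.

step 1: acc = -7 + 11 = 4 -> same as recorded
step 2: acc = 4 - 15 = -11 -> verified
step 3: acc = -11 + -11 = -22 -> consistent with the printout
step 4: acc = -22 - -14 = -8 -> same as recorded
step 5: acc = -8 + -20 = -28 -> no discrepancy
step 6: acc = -28 - -19 = -9 -> exactly as logged
step 7: acc = -9 + -2 = -11 -> not what was recorded
Conclusion: step 7 carries the first error; the entry should be acc = -11.

step 7, acc = -11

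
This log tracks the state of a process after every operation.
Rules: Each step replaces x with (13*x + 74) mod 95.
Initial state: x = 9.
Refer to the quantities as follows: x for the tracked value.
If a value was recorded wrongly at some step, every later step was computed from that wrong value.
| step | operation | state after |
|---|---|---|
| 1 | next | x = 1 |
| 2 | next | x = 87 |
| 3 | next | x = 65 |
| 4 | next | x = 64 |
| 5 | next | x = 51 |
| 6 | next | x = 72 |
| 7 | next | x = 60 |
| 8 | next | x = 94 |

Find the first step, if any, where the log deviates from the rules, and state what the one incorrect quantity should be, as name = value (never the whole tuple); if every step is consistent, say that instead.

no error

1. x = (13*9 + 74) mod 95 = 1 (same as recorded)
2. x = (13*1 + 74) mod 95 = 87 (checks out)
3. x = (13*87 + 74) mod 95 = 65 (matches)
4. x = (13*65 + 74) mod 95 = 64 (verified)
5. x = (13*64 + 74) mod 95 = 51 (verified)
6. x = (13*51 + 74) mod 95 = 72 (exactly as logged)
7. x = (13*72 + 74) mod 95 = 60 (confirmed correct)
8. x = (13*60 + 74) mod 95 = 94 (agrees with the log)
Every step is consistent.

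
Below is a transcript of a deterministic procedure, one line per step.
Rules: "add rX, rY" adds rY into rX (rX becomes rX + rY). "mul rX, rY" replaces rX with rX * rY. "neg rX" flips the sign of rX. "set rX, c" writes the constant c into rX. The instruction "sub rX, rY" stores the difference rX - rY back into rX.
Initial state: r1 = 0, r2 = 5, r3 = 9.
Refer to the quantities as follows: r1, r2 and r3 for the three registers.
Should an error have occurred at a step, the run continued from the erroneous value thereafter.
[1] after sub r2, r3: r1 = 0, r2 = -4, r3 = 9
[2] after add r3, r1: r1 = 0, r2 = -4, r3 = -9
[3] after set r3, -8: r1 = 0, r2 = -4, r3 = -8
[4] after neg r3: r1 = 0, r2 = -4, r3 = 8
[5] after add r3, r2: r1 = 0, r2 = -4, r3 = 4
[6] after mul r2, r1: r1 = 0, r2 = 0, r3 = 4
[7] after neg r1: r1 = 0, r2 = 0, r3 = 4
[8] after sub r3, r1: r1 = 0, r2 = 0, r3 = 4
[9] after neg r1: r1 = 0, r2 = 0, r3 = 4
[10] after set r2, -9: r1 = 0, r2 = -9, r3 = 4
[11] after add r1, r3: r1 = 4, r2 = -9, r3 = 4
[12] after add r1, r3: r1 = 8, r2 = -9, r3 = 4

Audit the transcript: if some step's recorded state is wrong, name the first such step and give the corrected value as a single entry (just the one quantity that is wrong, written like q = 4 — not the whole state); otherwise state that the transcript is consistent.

step 2, r3 = 9

Recomputing the run from the initial state:
step 1: r1 = 0, r2 = -4, r3 = 9
step 2: r1 = 0, r2 = -4, r3 = 9
step 3: r1 = 0, r2 = -4, r3 = -8
step 4: r1 = 0, r2 = -4, r3 = 8
step 5: r1 = 0, r2 = -4, r3 = 4
step 6: r1 = 0, r2 = 0, r3 = 4
step 7: r1 = 0, r2 = 0, r3 = 4
step 8: r1 = 0, r2 = 0, r3 = 4
step 9: r1 = 0, r2 = 0, r3 = 4
step 10: r1 = 0, r2 = -9, r3 = 4
step 11: r1 = 4, r2 = -9, r3 = 4
step 12: r1 = 8, r2 = -9, r3 = 4
The first disagreement with the transcript is at step 2, where the value should be r3 = 9.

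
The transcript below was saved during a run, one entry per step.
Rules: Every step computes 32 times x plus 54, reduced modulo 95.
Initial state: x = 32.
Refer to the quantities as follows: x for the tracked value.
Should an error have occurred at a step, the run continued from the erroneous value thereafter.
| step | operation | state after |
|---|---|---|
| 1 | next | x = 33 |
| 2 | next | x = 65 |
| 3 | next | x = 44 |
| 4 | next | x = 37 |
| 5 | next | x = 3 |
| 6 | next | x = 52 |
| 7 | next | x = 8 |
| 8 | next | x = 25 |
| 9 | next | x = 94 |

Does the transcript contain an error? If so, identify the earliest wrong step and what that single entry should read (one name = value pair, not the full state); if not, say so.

step 6, x = 55

1. x = (32*32 + 54) mod 95 = 33 (agrees with the transcript)
2. x = (32*33 + 54) mod 95 = 65 (matches)
3. x = (32*65 + 54) mod 95 = 44 (confirmed correct)
4. x = (32*44 + 54) mod 95 = 37 (verified)
5. x = (32*37 + 54) mod 95 = 3 (consistent with the transcript)
6. x = (32*3 + 54) mod 95 = 55 (the transcript has a different value)
That makes step 6 the first incorrect line — x = 55 is what it should show.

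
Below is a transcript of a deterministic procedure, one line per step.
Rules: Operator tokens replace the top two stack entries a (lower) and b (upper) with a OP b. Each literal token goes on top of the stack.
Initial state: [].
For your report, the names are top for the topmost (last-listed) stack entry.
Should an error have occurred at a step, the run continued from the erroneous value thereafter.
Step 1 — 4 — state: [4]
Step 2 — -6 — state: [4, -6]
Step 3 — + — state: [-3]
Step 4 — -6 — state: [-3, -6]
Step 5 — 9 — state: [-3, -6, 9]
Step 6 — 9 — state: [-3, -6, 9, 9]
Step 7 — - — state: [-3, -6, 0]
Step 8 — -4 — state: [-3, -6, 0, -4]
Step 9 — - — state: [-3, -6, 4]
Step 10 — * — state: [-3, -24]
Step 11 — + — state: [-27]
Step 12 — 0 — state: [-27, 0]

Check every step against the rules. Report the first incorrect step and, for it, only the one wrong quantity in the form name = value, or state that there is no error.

step 3, top = -2

1. push 4: top = 4 (agrees with the transcript)
2. push -6: top = -6 (exactly as logged)
3. 4 + -6 = -2 (the entry is off here)
So the first discrepancy is step 3, where the right value is top = -2.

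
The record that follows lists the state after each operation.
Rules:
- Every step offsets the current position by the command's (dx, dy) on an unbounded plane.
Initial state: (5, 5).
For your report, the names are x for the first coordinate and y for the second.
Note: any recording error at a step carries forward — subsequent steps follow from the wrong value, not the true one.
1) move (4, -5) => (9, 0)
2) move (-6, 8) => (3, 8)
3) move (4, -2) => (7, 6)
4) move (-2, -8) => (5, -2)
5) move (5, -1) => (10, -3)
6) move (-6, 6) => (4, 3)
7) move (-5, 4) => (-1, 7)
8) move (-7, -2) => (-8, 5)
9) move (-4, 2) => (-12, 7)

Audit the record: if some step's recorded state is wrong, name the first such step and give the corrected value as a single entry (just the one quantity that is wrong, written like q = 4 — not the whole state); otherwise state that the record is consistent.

Recomputing the run from the initial state:
step 1: x = 9, y = 0
step 2: x = 3, y = 8
step 3: x = 7, y = 6
step 4: x = 5, y = -2
step 5: x = 10, y = -3
step 6: x = 4, y = 3
step 7: x = -1, y = 7
step 8: x = -8, y = 5
step 9: x = -12, y = 7
This matches the record at every step.

no error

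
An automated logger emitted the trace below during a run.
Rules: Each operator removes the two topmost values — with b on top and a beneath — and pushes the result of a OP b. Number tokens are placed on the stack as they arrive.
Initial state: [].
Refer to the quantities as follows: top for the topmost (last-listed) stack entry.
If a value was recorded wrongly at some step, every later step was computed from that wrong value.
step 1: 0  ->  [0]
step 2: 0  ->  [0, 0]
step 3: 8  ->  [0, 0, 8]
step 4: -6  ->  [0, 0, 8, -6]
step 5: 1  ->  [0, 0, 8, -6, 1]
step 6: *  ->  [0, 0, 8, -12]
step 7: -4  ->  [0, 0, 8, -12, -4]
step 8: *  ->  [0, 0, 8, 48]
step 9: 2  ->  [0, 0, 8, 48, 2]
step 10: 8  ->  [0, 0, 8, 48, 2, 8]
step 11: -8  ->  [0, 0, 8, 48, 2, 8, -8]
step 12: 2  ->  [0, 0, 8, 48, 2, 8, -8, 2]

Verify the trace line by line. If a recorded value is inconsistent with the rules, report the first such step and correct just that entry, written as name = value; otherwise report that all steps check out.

step 6, top = -6

1. push 0: top = 0 (same as recorded)
2. push 0: top = 0 (in agreement)
3. push 8: top = 8 (exactly as logged)
4. push -6: top = -6 (confirmed correct)
5. push 1: top = 1 (no discrepancy)
6. -6 * 1 = -6 (this is not what the trace shows)
First incorrect step: 6; the correct value is top = -6.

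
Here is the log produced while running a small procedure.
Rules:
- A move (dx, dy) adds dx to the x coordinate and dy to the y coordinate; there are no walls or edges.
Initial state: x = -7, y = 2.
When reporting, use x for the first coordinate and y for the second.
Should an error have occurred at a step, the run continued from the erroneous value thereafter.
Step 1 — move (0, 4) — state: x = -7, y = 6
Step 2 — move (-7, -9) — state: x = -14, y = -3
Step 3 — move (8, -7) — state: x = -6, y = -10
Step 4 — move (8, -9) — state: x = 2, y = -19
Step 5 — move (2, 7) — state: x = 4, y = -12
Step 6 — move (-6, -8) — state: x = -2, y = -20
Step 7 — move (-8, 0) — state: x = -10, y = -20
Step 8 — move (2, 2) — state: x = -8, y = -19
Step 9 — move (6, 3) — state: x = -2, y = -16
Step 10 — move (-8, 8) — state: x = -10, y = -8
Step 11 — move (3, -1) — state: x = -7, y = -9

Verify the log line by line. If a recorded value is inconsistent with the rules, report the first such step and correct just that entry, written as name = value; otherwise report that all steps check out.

step 8, y = -18

1. x = -7 + (0) = -7, y = 2 + (4) = 6 (consistent with the log)
2. x = -7 + (-7) = -14, y = 6 + (-9) = -3 (matches)
3. x = -14 + (8) = -6, y = -3 + (-7) = -10 (checks out)
4. x = -6 + (8) = 2, y = -10 + (-9) = -19 (checks out)
5. x = 2 + (2) = 4, y = -19 + (7) = -12 (checks out)
6. x = 4 + (-6) = -2, y = -12 + (-8) = -20 (agrees with the log)
7. x = -2 + (-8) = -10, y = -20 + (0) = -20 (verified)
8. x = -10 + (2) = -8, y = -20 + (2) = -18 (this is not what the log shows)
So the first discrepancy is step 8, where the right value is y = -18.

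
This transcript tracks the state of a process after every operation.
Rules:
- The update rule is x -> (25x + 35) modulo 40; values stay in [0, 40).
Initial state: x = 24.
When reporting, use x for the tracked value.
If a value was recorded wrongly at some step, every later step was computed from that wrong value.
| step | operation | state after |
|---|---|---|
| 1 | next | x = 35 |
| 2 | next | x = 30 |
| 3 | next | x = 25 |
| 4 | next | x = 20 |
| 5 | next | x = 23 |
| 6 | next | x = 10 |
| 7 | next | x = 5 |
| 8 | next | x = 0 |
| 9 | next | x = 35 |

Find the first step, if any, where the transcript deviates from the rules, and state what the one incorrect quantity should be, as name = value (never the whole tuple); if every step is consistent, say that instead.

Step 1: x = (25*24 + 35) mod 40 = 35 — no discrepancy.
Step 2: x = (25*35 + 35) mod 40 = 30 — verified.
Step 3: x = (25*30 + 35) mod 40 = 25 — agrees with the transcript.
Step 4: x = (25*25 + 35) mod 40 = 20 — verified.
Step 5: x = (25*20 + 35) mod 40 = 15 — a discrepancy with the transcript.
First incorrect step: 5; the correct value is x = 15.

step 5, x = 15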